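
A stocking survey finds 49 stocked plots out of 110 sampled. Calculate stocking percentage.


Formula: Stocking % = stocked plots / total plots * 100
Stocking = 49 / 110 * 100
Stocking = 0.4455 * 100 = 44.5%

44.5


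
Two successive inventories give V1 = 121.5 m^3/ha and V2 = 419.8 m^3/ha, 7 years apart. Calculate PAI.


Formula: PAI = (V_T2 - V_T1) / (T2 - T1)
Volume increment = 419.8 - 121.5 = 298.3 m^3/ha
PAI = 298.3 / 7 = 42.61 m^3/ha/year

42.61


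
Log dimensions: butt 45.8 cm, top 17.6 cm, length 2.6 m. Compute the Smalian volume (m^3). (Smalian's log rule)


Smalian: V = (A1 + A2)/2 * L,  A = pi*(D/200)^2
A1 = pi*(45.8/200)^2 = 0.164748 m^2
A2 = pi*(17.6/200)^2 = 0.024328 m^2
V = (0.164748+0.024328)/2*2.6 = 0.2458 m^3

0.2458


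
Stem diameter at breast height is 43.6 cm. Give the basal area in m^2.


Formula: BA = pi * (DBH/2)^2 / 10000  (cm^2 to m^2)
Radius = DBH/2 = 43.6/2 = 21.8 cm
BA = pi * 21.8^2 / 10000
   = 1493.0105 cm^2 / 10000
   = 0.1493 m^2

0.1493


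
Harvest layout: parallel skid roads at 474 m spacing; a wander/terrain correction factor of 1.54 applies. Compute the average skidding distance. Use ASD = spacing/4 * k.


Formula: ASD = (spacing / 4) * correction
Uncorrected distance = spacing / 4 = 474 / 4 = 118.5 m
ASD = 118.5 * 1.54 = 182 m

182


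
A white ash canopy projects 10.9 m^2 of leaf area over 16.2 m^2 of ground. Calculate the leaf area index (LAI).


Formula: LAI = total leaf area / ground area  (dimensionless)
LAI = 10.9 m^2 / 16.2 m^2
LAI = 0.67

0.67


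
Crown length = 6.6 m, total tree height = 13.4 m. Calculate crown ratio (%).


Formula: Crown Ratio = (Crown Length / Total Height) * 100
CR = (6.6 m / 13.4 m) * 100
CR = 0.4925 * 100 = 49.3%

49.3


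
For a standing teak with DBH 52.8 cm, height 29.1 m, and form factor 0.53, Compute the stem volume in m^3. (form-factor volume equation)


Formula: V = pi * (DBH/200)^2 * H * ff
Radius = DBH/200 = 52.8/200 = 0.264 m
Radius^2 = 0.264^2 = 0.069696 m^2
V = pi * 0.069696 * 29.1 * 0.53
V = 3.377 m^3

3.377


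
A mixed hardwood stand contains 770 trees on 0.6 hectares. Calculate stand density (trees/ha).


Formula: Stand Density = N_trees / Area_ha
Density = 770 trees / 0.6 ha
Density = 1283 trees/ha

1283


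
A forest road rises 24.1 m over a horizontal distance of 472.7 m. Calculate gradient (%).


Formula: Gradient = rise / run * 100
Gradient = 24.1 / 472.7 * 100 = 5.1%

5.1


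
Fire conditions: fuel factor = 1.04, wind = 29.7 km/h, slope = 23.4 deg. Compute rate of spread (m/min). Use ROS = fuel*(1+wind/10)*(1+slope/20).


Formula: ROS = fuel * (1 + wind/10) * (1 + slope/20)
Wind factor = 1 + 29.7/10 = 3.97
Slope factor = 1 + 23.4/20 = 2.17
ROS = 1.04 * 3.97 * 2.17 = 8.96 m/min

8.96


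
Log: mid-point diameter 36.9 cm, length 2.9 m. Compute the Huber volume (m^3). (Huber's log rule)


Huber: V = Am * L,  Am = pi*(Dm/200)^2
Am = pi*(36.9/200)^2 = 0.106941 m^2
V = 0.106941*2.9 = 0.3101 m^3

0.3101


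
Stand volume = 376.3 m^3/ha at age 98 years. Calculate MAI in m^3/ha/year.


Formula: MAI = Total Volume / Stand Age
MAI = 376.3 m^3/ha / 98 years
MAI = 3.84 m^3/ha/year

3.84


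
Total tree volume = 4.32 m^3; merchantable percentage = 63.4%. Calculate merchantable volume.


Formula: MV = V_total * (merchantable_pct / 100)
Merchantable fraction = 63.4% / 100 = 0.634
MV = 4.32 m^3 * 0.634 = 2.739 m^3

2.739


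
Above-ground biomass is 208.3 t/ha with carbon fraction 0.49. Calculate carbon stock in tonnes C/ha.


Formula: Carbon Stock = Biomass * Carbon Fraction
C = 208.3 t/ha * 0.49
C = 102.1 t C/ha

102.1


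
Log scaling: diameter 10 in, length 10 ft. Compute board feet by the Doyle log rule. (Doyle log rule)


Doyle: BF = (D - 4)^2 * L / 16
Adjusted diameter = 10 - 4 = 6 in
(D-4)^2 = 6^2 = 36
BF = 36 * 10 / 16 = 23 BF

23


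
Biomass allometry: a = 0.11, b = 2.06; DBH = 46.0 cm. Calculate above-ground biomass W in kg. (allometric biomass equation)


Formula: W = a * DBH^b  (allometric power law)
DBH^b = 46.0^2.06 = 2662.448
W = 0.11 * 2662.448 = 292.9 kg

292.9


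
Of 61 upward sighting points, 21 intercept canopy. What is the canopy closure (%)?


Formula: Canopy closure = covered points / total points * 100
Closure = 21 / 61 * 100
Closure = 0.3443 * 100 = 34.4%

34.4


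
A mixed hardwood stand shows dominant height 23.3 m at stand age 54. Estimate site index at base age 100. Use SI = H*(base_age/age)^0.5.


Formula: SI = H_dom * (base_age / age)^0.5
Age ratio = 100 / 54 = 1.85185
sqrt(age_ratio) = 1.36083
SI = 23.3 * 1.36083 = 31.7 m

31.7


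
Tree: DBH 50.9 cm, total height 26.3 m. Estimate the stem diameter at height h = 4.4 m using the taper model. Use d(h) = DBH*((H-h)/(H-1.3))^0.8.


Taper: d(h) = DBH * ((H - h) / (H - 1.3))^0.8
Numerator = H - h = 26.3 - 4.4 = 21.9 m
Denominator = H - 1.3 = 26.3 - 1.3 = 25.0 m
Ratio = 21.9 / 25.0 = 0.876
d = 50.9 * 0.876^0.8 = 45.8 cm

45.8


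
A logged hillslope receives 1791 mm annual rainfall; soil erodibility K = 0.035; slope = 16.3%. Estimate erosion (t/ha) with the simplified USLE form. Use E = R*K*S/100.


Formula: E = R * K * S / 100  (simplified USLE)
R * K = 1791 * 0.035 = 62.685
E = 62.685 * 16.3 / 100 = 10.22 t/ha

10.22


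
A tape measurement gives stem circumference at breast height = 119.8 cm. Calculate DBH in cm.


Formula: DBH = C / pi
DBH = 119.8 / pi
pi = 3.14159...
DBH = 38.1 cm

38.1


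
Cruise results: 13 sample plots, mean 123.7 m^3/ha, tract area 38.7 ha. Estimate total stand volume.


Formula: Total Volume = Mean Volume per ha * Total Area
Total Volume = 123.7 m^3/ha * 38.7 ha
Total Volume = 4787 m^3

4787


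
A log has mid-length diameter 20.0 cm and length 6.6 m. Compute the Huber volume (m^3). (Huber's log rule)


Huber: V = Am * L,  Am = pi*(Dm/200)^2
Am = pi*(20.0/200)^2 = 0.031416 m^2
V = 0.031416*6.6 = 0.2073 m^3

0.2073


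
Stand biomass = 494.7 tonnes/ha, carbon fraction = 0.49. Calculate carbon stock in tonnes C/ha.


Formula: Carbon Stock = Biomass * Carbon Fraction
C = 494.7 t/ha * 0.49
C = 242.4 t C/ha

242.4


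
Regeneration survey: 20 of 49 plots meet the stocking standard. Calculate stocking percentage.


Formula: Stocking % = stocked plots / total plots * 100
Stocking = 20 / 49 * 100
Stocking = 0.4082 * 100 = 40.8%

40.8


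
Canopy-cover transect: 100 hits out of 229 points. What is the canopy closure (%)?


Formula: Canopy closure = covered points / total points * 100
Closure = 100 / 229 * 100
Closure = 0.4367 * 100 = 43.7%

43.7


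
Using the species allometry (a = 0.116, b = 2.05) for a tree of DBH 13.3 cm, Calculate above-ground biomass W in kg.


Formula: W = a * DBH^b  (allometric power law)
DBH^b = 13.3^2.05 = 201.3241
W = 0.116 * 201.3241 = 23.4 kg

23.4


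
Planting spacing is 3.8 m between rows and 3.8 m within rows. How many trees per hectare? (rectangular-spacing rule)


Formula: TPH = 10000 m^2/ha / (spacing_x * spacing_y)
Area per tree = 3.8 m * 3.8 m = 14.44 m^2
TPH = 10000 / 14.44 = 693 trees/ha

693


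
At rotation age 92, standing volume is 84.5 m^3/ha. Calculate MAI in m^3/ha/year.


Formula: MAI = Total Volume / Stand Age
MAI = 84.5 m^3/ha / 92 years
MAI = 0.92 m^3/ha/year

0.92


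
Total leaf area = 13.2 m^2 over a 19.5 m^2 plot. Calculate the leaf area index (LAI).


Formula: LAI = total leaf area / ground area  (dimensionless)
LAI = 13.2 m^2 / 19.5 m^2
LAI = 0.68

0.68


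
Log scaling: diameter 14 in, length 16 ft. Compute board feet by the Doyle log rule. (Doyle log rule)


Doyle: BF = (D - 4)^2 * L / 16
Adjusted diameter = 14 - 4 = 10 in
(D-4)^2 = 10^2 = 100
BF = 100 * 16 / 16 = 100 BF

100


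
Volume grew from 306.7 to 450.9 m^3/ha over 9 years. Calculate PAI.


Formula: PAI = (V_T2 - V_T1) / (T2 - T1)
Volume increment = 450.9 - 306.7 = 144.2 m^3/ha
PAI = 144.2 / 9 = 16.02 m^3/ha/year

16.02


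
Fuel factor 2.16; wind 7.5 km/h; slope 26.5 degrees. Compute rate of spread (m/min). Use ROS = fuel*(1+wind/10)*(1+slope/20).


Formula: ROS = fuel * (1 + wind/10) * (1 + slope/20)
Wind factor = 1 + 7.5/10 = 1.75
Slope factor = 1 + 26.5/20 = 2.325
ROS = 2.16 * 1.75 * 2.325 = 8.79 m/min

8.79


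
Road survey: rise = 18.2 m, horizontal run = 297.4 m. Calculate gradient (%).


Formula: Gradient = rise / run * 100
Gradient = 18.2 / 297.4 * 100 = 6.1%

6.1


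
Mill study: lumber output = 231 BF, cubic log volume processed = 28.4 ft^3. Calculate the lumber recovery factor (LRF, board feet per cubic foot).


Formula: LRF = Lumber Output (BF) / Log Input (ft^3)
LRF = 231 BF / 28.4 ft^3
LRF = 8.13 BF/ft^3

8.13


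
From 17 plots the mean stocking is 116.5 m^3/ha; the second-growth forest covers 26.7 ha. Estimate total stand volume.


Formula: Total Volume = Mean Volume per ha * Total Area
Total Volume = 116.5 m^3/ha * 26.7 ha
Total Volume = 3111 m^3

3111


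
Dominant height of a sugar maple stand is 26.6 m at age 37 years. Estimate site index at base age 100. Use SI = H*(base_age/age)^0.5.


Formula: SI = H_dom * (base_age / age)^0.5
Age ratio = 100 / 37 = 2.7027
sqrt(age_ratio) = 1.64399
SI = 26.6 * 1.64399 = 43.7 m

43.7


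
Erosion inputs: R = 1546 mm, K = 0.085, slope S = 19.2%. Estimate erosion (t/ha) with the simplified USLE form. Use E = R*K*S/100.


Formula: E = R * K * S / 100  (simplified USLE)
R * K = 1546 * 0.085 = 131.41
E = 131.41 * 19.2 / 100 = 25.23 t/ha

25.23


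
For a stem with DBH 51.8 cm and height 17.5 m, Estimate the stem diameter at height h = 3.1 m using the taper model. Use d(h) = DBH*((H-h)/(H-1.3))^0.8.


Taper: d(h) = DBH * ((H - h) / (H - 1.3))^0.8
Numerator = H - h = 17.5 - 3.1 = 14.4 m
Denominator = H - 1.3 = 17.5 - 1.3 = 16.2 m
Ratio = 14.4 / 16.2 = 0.88889
d = 51.8 * 0.88889^0.8 = 47.1 cm

47.1


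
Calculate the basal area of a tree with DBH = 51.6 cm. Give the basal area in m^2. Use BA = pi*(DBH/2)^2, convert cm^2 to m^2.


Formula: BA = pi * (DBH/2)^2 / 10000  (cm^2 to m^2)
Radius = DBH/2 = 51.6/2 = 25.8 cm
BA = pi * 25.8^2 / 10000
   = 2091.1697 cm^2 / 10000
   = 0.2091 m^2

0.2091


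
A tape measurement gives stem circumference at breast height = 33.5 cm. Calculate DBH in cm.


Formula: DBH = C / pi
DBH = 33.5 / pi
pi = 3.14159...
DBH = 10.7 cm

10.7


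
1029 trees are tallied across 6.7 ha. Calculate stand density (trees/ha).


Formula: Stand Density = N_trees / Area_ha
Density = 1029 trees / 6.7 ha
Density = 154 trees/ha

154


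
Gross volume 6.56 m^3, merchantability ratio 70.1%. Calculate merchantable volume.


Formula: MV = V_total * (merchantable_pct / 100)
Merchantable fraction = 70.1% / 100 = 0.701
MV = 6.56 m^3 * 0.701 = 4.599 m^3

4.599


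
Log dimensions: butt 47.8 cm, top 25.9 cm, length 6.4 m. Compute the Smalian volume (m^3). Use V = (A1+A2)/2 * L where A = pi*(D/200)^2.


Smalian: V = (A1 + A2)/2 * L,  A = pi*(D/200)^2
A1 = pi*(47.8/200)^2 = 0.179451 m^2
A2 = pi*(25.9/200)^2 = 0.052685 m^2
V = (0.179451+0.052685)/2*6.4 = 0.7428 m^3

0.7428


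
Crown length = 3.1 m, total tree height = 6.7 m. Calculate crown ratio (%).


Formula: Crown Ratio = (Crown Length / Total Height) * 100
CR = (3.1 m / 6.7 m) * 100
CR = 0.4627 * 100 = 46.3%

46.3


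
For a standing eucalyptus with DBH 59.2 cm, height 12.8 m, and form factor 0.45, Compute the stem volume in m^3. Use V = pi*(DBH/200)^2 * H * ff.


Formula: V = pi * (DBH/200)^2 * H * ff
Radius = DBH/200 = 59.2/200 = 0.296 m
Radius^2 = 0.296^2 = 0.087616 m^2
V = pi * 0.087616 * 12.8 * 0.45
V = 1.585 m^3

1.585


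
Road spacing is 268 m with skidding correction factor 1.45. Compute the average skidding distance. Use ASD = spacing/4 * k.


Formula: ASD = (spacing / 4) * correction
Uncorrected distance = spacing / 4 = 268 / 4 = 67 m
ASD = 67 * 1.45 = 97 m

97


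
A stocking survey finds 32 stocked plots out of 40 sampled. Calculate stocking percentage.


Formula: Stocking % = stocked plots / total plots * 100
Stocking = 32 / 40 * 100
Stocking = 0.8 * 100 = 80.0%

80.0


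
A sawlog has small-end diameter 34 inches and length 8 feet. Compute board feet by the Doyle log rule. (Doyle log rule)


Doyle: BF = (D - 4)^2 * L / 16
Adjusted diameter = 34 - 4 = 30 in
(D-4)^2 = 30^2 = 900
BF = 900 * 8 / 16 = 450 BF

450


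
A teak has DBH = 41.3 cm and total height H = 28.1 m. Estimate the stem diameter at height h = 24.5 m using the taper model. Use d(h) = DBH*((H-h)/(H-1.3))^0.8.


Taper: d(h) = DBH * ((H - h) / (H - 1.3))^0.8
Numerator = H - h = 28.1 - 24.5 = 3.6 m
Denominator = H - 1.3 = 28.1 - 1.3 = 26.8 m
Ratio = 3.6 / 26.8 = 0.13433
d = 41.3 * 0.13433^0.8 = 8.3 cm

8.3


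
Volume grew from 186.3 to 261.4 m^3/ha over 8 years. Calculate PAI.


Formula: PAI = (V_T2 - V_T1) / (T2 - T1)
Volume increment = 261.4 - 186.3 = 75.1 m^3/ha
PAI = 75.1 / 8 = 9.39 m^3/ha/year

9.39


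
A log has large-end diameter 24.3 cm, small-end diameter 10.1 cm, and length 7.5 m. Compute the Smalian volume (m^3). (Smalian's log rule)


Smalian: V = (A1 + A2)/2 * L,  A = pi*(D/200)^2
A1 = pi*(24.3/200)^2 = 0.046377 m^2
A2 = pi*(10.1/200)^2 = 0.008012 m^2
V = (0.046377+0.008012)/2*7.5 = 0.204 m^3

0.204


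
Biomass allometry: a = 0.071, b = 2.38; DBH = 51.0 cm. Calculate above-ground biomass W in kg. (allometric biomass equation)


Formula: W = a * DBH^b  (allometric power law)
DBH^b = 51.0^2.38 = 11588.2277
W = 0.071 * 11588.2277 = 822.8 kg

822.8


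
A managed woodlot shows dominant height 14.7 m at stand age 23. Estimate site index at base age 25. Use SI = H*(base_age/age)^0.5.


Formula: SI = H_dom * (base_age / age)^0.5
Age ratio = 25 / 23 = 1.08696
sqrt(age_ratio) = 1.04257
SI = 14.7 * 1.04257 = 15.3 m

15.3


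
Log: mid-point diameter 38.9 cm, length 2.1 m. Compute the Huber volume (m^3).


Huber: V = Am * L,  Am = pi*(Dm/200)^2
Am = pi*(38.9/200)^2 = 0.118847 m^2
V = 0.118847*2.1 = 0.2496 m^3

0.2496


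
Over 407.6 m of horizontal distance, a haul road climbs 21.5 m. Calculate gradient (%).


Formula: Gradient = rise / run * 100
Gradient = 21.5 / 407.6 * 100 = 5.3%

5.3


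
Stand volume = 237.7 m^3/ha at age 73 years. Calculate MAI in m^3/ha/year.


Formula: MAI = Total Volume / Stand Age
MAI = 237.7 m^3/ha / 73 years
MAI = 3.26 m^3/ha/year

3.26


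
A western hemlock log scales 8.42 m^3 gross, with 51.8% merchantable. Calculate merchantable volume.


Formula: MV = V_total * (merchantable_pct / 100)
Merchantable fraction = 51.8% / 100 = 0.518
MV = 8.42 m^3 * 0.518 = 4.362 m^3

4.362


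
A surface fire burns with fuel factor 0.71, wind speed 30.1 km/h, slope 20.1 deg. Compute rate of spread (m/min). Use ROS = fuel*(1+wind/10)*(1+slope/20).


Formula: ROS = fuel * (1 + wind/10) * (1 + slope/20)
Wind factor = 1 + 30.1/10 = 4.01
Slope factor = 1 + 20.1/20 = 2.005
ROS = 0.71 * 4.01 * 2.005 = 5.71 m/min

5.71


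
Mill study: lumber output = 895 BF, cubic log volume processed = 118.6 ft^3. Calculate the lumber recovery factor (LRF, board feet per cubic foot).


Formula: LRF = Lumber Output (BF) / Log Input (ft^3)
LRF = 895 BF / 118.6 ft^3
LRF = 7.55 BF/ft^3

7.55


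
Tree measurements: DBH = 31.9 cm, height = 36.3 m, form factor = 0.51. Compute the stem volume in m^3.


Formula: V = pi * (DBH/200)^2 * H * ff
Radius = DBH/200 = 31.9/200 = 0.1595 m
Radius^2 = 0.1595^2 = 0.02544025 m^2
V = pi * 0.02544025 * 36.3 * 0.51
V = 1.48 m^3

1.48


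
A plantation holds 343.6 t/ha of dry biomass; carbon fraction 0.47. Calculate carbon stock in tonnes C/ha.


Formula: Carbon Stock = Biomass * Carbon Fraction
C = 343.6 t/ha * 0.47
C = 161.5 t C/ha

161.5


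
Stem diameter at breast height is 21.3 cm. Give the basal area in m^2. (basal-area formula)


Formula: BA = pi * (DBH/2)^2 / 10000  (cm^2 to m^2)
Radius = DBH/2 = 21.3/2 = 10.65 cm
BA = pi * 10.65^2 / 10000
   = 356.3273 cm^2 / 10000
   = 0.0356 m^2

0.0356


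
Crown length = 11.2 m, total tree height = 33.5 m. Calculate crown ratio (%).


Formula: Crown Ratio = (Crown Length / Total Height) * 100
CR = (11.2 m / 33.5 m) * 100
CR = 0.3343 * 100 = 33.4%

33.4


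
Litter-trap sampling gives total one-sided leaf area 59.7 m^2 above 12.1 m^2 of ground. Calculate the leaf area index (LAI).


Formula: LAI = total leaf area / ground area  (dimensionless)
LAI = 59.7 m^2 / 12.1 m^2
LAI = 4.93

4.93


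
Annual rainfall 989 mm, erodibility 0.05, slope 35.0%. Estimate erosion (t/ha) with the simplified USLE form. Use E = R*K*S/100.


Formula: E = R * K * S / 100  (simplified USLE)
R * K = 989 * 0.05 = 49.45
E = 49.45 * 35.0 / 100 = 17.31 t/ha

17.31


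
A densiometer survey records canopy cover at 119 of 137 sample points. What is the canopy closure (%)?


Formula: Canopy closure = covered points / total points * 100
Closure = 119 / 137 * 100
Closure = 0.8686 * 100 = 86.9%

86.9


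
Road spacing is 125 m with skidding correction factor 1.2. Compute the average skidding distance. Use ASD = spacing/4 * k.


Formula: ASD = (spacing / 4) * correction
Uncorrected distance = spacing / 4 = 125 / 4 = 31.25 m
ASD = 31.25 * 1.2 = 38 m

38


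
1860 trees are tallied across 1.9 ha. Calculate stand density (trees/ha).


Formula: Stand Density = N_trees / Area_ha
Density = 1860 trees / 1.9 ha
Density = 979 trees/ha

979


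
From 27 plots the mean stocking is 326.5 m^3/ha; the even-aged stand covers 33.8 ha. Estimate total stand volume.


Formula: Total Volume = Mean Volume per ha * Total Area
Total Volume = 326.5 m^3/ha * 33.8 ha
Total Volume = 11036 m^3

11036


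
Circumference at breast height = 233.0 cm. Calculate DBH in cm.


Formula: DBH = C / pi
DBH = 233.0 / pi
pi = 3.14159...
DBH = 74.2 cm

74.2


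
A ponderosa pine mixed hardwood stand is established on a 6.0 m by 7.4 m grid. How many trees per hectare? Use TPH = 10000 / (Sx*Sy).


Formula: TPH = 10000 m^2/ha / (spacing_x * spacing_y)
Area per tree = 6.0 m * 7.4 m = 44.4 m^2
TPH = 10000 / 44.4 = 225 trees/ha

225


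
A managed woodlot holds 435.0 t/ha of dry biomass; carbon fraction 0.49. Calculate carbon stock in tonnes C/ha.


Formula: Carbon Stock = Biomass * Carbon Fraction
C = 435.0 t/ha * 0.49
C = 213.2 t C/ha

213.2


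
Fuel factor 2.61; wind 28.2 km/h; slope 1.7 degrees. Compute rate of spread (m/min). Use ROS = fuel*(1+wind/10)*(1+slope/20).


Formula: ROS = fuel * (1 + wind/10) * (1 + slope/20)
Wind factor = 1 + 28.2/10 = 3.82
Slope factor = 1 + 1.7/20 = 1.085
ROS = 2.61 * 3.82 * 1.085 = 10.82 m/min

10.82


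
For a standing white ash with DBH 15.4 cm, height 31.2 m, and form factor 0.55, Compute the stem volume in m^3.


Formula: V = pi * (DBH/200)^2 * H * ff
Radius = DBH/200 = 15.4/200 = 0.077 m
Radius^2 = 0.077^2 = 0.005929 m^2
V = pi * 0.005929 * 31.2 * 0.55
V = 0.32 m^3

0.32


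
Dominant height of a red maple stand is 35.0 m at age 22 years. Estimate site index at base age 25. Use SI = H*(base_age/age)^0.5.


Formula: SI = H_dom * (base_age / age)^0.5
Age ratio = 25 / 22 = 1.13636
sqrt(age_ratio) = 1.066
SI = 35.0 * 1.066 = 37.3 m

37.3


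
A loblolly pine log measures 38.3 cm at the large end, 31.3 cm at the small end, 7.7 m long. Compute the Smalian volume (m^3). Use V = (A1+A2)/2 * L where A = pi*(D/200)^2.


Smalian: V = (A1 + A2)/2 * L,  A = pi*(D/200)^2
A1 = pi*(38.3/200)^2 = 0.115209 m^2
A2 = pi*(31.3/200)^2 = 0.076945 m^2
V = (0.115209+0.076945)/2*7.7 = 0.7398 m^3

0.7398


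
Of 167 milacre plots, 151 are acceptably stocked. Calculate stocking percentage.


Formula: Stocking % = stocked plots / total plots * 100
Stocking = 151 / 167 * 100
Stocking = 0.9042 * 100 = 90.4%

90.4


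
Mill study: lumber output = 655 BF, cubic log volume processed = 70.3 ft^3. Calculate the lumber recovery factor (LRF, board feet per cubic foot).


Formula: LRF = Lumber Output (BF) / Log Input (ft^3)
LRF = 655 BF / 70.3 ft^3
LRF = 9.32 BF/ft^3

9.32


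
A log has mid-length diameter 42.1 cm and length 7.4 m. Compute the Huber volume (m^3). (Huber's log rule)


Huber: V = Am * L,  Am = pi*(Dm/200)^2
Am = pi*(42.1/200)^2 = 0.139205 m^2
V = 0.139205*7.4 = 1.0301 m^3

1.0301


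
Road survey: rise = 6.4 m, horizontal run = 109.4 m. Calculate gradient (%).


Formula: Gradient = rise / run * 100
Gradient = 6.4 / 109.4 * 100 = 5.9%

5.9


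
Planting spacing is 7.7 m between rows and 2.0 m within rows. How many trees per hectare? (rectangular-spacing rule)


Formula: TPH = 10000 m^2/ha / (spacing_x * spacing_y)
Area per tree = 7.7 m * 2.0 m = 15.4 m^2
TPH = 10000 / 15.4 = 649 trees/ha

649


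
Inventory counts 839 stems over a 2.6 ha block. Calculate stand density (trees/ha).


Formula: Stand Density = N_trees / Area_ha
Density = 839 trees / 2.6 ha
Density = 323 trees/ha

323


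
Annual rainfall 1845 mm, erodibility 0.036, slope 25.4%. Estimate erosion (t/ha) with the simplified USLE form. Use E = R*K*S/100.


Formula: E = R * K * S / 100  (simplified USLE)
R * K = 1845 * 0.036 = 66.42
E = 66.42 * 25.4 / 100 = 16.87 t/ha

16.87


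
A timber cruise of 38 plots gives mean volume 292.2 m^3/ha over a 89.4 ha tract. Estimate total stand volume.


Formula: Total Volume = Mean Volume per ha * Total Area
Total Volume = 292.2 m^3/ha * 89.4 ha
Total Volume = 26123 m^3

26123


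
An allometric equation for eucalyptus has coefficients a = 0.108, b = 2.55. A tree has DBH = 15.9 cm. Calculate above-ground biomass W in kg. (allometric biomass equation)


Formula: W = a * DBH^b  (allometric power law)
DBH^b = 15.9^2.55 = 1157.6111
W = 0.108 * 1157.6111 = 125.0 kg

125.0


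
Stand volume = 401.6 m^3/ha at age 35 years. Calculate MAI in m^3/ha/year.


Formula: MAI = Total Volume / Stand Age
MAI = 401.6 m^3/ha / 35 years
MAI = 11.47 m^3/ha/year

11.47


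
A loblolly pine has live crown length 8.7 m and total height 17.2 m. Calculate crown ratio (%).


Formula: Crown Ratio = (Crown Length / Total Height) * 100
CR = (8.7 m / 17.2 m) * 100
CR = 0.5058 * 100 = 50.6%

50.6


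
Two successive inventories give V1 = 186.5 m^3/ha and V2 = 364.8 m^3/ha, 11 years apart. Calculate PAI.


Formula: PAI = (V_T2 - V_T1) / (T2 - T1)
Volume increment = 364.8 - 186.5 = 178.3 m^3/ha
PAI = 178.3 / 11 = 16.21 m^3/ha/year

16.21


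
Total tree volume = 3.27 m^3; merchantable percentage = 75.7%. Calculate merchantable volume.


Formula: MV = V_total * (merchantable_pct / 100)
Merchantable fraction = 75.7% / 100 = 0.757
MV = 3.27 m^3 * 0.757 = 2.475 m^3

2.475


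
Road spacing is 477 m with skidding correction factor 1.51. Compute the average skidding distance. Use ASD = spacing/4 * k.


Formula: ASD = (spacing / 4) * correction
Uncorrected distance = spacing / 4 = 477 / 4 = 119.25 m
ASD = 119.25 * 1.51 = 180 m

180


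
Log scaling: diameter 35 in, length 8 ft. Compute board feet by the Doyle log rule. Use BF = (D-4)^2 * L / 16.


Doyle: BF = (D - 4)^2 * L / 16
Adjusted diameter = 35 - 4 = 31 in
(D-4)^2 = 31^2 = 961
BF = 961 * 8 / 16 = 481 BF

481


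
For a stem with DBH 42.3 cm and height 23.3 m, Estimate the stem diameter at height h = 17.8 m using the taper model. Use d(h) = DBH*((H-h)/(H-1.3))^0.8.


Taper: d(h) = DBH * ((H - h) / (H - 1.3))^0.8
Numerator = H - h = 23.3 - 17.8 = 5.5 m
Denominator = H - 1.3 = 23.3 - 1.3 = 22.0 m
Ratio = 5.5 / 22.0 = 0.25
d = 42.3 * 0.25^0.8 = 14.0 cm

14.0


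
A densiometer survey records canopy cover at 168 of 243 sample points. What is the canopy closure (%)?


Formula: Canopy closure = covered points / total points * 100
Closure = 168 / 243 * 100
Closure = 0.6914 * 100 = 69.1%

69.1


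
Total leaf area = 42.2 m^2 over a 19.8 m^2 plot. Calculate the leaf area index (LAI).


Formula: LAI = total leaf area / ground area  (dimensionless)
LAI = 42.2 m^2 / 19.8 m^2
LAI = 2.13

2.13


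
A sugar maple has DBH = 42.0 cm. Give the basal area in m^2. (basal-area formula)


Formula: BA = pi * (DBH/2)^2 / 10000  (cm^2 to m^2)
Radius = DBH/2 = 42.0/2 = 21.0 cm
BA = pi * 21.0^2 / 10000
   = 1385.4424 cm^2 / 10000
   = 0.1385 m^2

0.1385


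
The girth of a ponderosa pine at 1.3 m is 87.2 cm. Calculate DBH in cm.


Formula: DBH = C / pi
DBH = 87.2 / pi
pi = 3.14159...
DBH = 27.8 cm

27.8


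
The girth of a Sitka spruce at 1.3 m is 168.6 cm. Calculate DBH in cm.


Formula: DBH = C / pi
DBH = 168.6 / pi
pi = 3.14159...
DBH = 53.7 cm

53.7


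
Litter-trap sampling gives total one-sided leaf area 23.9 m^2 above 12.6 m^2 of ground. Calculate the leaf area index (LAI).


Formula: LAI = total leaf area / ground area  (dimensionless)
LAI = 23.9 m^2 / 12.6 m^2
LAI = 1.9

1.9


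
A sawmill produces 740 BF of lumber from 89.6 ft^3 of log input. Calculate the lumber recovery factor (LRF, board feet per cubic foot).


Formula: LRF = Lumber Output (BF) / Log Input (ft^3)
LRF = 740 BF / 89.6 ft^3
LRF = 8.26 BF/ft^3

8.26


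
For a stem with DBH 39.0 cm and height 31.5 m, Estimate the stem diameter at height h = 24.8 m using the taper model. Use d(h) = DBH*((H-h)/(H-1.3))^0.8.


Taper: d(h) = DBH * ((H - h) / (H - 1.3))^0.8
Numerator = H - h = 31.5 - 24.8 = 6.7 m
Denominator = H - 1.3 = 31.5 - 1.3 = 30.2 m
Ratio = 6.7 / 30.2 = 0.22185
d = 39.0 * 0.22185^0.8 = 11.7 cm

11.7


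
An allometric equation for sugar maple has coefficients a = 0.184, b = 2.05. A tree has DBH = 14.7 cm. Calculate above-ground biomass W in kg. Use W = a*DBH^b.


Formula: W = a * DBH^b  (allometric power law)
DBH^b = 14.7^2.05 = 247.1727
W = 0.184 * 247.1727 = 45.5 kg

45.5


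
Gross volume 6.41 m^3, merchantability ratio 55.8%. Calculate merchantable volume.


Formula: MV = V_total * (merchantable_pct / 100)
Merchantable fraction = 55.8% / 100 = 0.558
MV = 6.41 m^3 * 0.558 = 3.577 m^3

3.577


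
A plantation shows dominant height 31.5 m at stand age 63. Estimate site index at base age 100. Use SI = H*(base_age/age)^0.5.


Formula: SI = H_dom * (base_age / age)^0.5
Age ratio = 100 / 63 = 1.5873
sqrt(age_ratio) = 1.25988
SI = 31.5 * 1.25988 = 39.7 m

39.7


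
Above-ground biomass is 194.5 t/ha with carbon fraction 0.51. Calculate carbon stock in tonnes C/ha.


Formula: Carbon Stock = Biomass * Carbon Fraction
C = 194.5 t/ha * 0.51
C = 99.2 t C/ha

99.2


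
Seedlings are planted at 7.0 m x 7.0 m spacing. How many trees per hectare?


Formula: TPH = 10000 m^2/ha / (spacing_x * spacing_y)
Area per tree = 7.0 m * 7.0 m = 49.0 m^2
TPH = 10000 / 49.0 = 204 trees/ha

204


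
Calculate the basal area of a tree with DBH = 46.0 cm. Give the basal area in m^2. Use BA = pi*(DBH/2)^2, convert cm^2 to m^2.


Formula: BA = pi * (DBH/2)^2 / 10000  (cm^2 to m^2)
Radius = DBH/2 = 46.0/2 = 23.0 cm
BA = pi * 23.0^2 / 10000
   = 1661.9025 cm^2 / 10000
   = 0.1662 m^2

0.1662


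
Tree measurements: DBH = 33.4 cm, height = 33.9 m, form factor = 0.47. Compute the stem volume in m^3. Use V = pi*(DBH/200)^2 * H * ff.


Formula: V = pi * (DBH/200)^2 * H * ff
Radius = DBH/200 = 33.4/200 = 0.167 m
Radius^2 = 0.167^2 = 0.027889 m^2
V = pi * 0.027889 * 33.9 * 0.47
V = 1.396 m^3

1.396


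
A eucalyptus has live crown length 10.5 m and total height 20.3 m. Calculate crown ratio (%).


Formula: Crown Ratio = (Crown Length / Total Height) * 100
CR = (10.5 m / 20.3 m) * 100
CR = 0.5172 * 100 = 51.7%

51.7


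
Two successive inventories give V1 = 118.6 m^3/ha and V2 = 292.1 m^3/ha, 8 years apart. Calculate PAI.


Formula: PAI = (V_T2 - V_T1) / (T2 - T1)
Volume increment = 292.1 - 118.6 = 173.5 m^3/ha
PAI = 173.5 / 8 = 21.69 m^3/ha/year

21.69


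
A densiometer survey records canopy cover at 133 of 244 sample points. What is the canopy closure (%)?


Formula: Canopy closure = covered points / total points * 100
Closure = 133 / 244 * 100
Closure = 0.5451 * 100 = 54.5%

54.5


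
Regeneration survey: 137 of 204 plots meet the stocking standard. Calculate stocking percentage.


Formula: Stocking % = stocked plots / total plots * 100
Stocking = 137 / 204 * 100
Stocking = 0.6716 * 100 = 67.2%

67.2


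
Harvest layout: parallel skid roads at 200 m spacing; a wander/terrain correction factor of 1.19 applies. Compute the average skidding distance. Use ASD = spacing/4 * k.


Formula: ASD = (spacing / 4) * correction
Uncorrected distance = spacing / 4 = 200 / 4 = 50 m
ASD = 50 * 1.19 = 60 m

60


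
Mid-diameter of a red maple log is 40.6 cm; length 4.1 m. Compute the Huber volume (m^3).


Huber: V = Am * L,  Am = pi*(Dm/200)^2
Am = pi*(40.6/200)^2 = 0.129462 m^2
V = 0.129462*4.1 = 0.5308 m^3

0.5308


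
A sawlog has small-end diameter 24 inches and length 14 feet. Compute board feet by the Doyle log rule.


Doyle: BF = (D - 4)^2 * L / 16
Adjusted diameter = 24 - 4 = 20 in
(D-4)^2 = 20^2 = 400
BF = 400 * 14 / 16 = 350 BF

350


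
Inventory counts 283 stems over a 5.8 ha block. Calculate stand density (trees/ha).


Formula: Stand Density = N_trees / Area_ha
Density = 283 trees / 5.8 ha
Density = 49 trees/ha

49


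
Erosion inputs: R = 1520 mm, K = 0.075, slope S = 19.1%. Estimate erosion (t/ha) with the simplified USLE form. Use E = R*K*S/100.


Formula: E = R * K * S / 100  (simplified USLE)
R * K = 1520 * 0.075 = 114.0
E = 114.0 * 19.1 / 100 = 21.77 t/ha

21.77


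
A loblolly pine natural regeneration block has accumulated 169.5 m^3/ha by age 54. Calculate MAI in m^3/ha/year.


Formula: MAI = Total Volume / Stand Age
MAI = 169.5 m^3/ha / 54 years
MAI = 3.14 m^3/ha/year

3.14


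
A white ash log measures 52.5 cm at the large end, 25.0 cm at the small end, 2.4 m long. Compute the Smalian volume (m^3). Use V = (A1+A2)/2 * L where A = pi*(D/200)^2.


Smalian: V = (A1 + A2)/2 * L,  A = pi*(D/200)^2
A1 = pi*(52.5/200)^2 = 0.216475 m^2
A2 = pi*(25.0/200)^2 = 0.049087 m^2
V = (0.216475+0.049087)/2*2.4 = 0.3187 m^3

0.3187


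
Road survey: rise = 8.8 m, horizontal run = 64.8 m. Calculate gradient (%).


Formula: Gradient = rise / run * 100
Gradient = 8.8 / 64.8 * 100 = 13.6%

13.6


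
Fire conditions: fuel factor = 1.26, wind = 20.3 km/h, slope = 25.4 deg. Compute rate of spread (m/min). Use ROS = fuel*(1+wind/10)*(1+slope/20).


Formula: ROS = fuel * (1 + wind/10) * (1 + slope/20)
Wind factor = 1 + 20.3/10 = 3.03
Slope factor = 1 + 25.4/20 = 2.27
ROS = 1.26 * 3.03 * 2.27 = 8.67 m/min

8.67


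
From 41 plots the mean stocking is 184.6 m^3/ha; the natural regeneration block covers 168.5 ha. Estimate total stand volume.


Formula: Total Volume = Mean Volume per ha * Total Area
Total Volume = 184.6 m^3/ha * 168.5 ha
Total Volume = 31105 m^3

31105


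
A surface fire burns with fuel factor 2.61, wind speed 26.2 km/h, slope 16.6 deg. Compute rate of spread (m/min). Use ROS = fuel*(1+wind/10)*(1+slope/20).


Formula: ROS = fuel * (1 + wind/10) * (1 + slope/20)
Wind factor = 1 + 26.2/10 = 3.62
Slope factor = 1 + 16.6/20 = 1.83
ROS = 2.61 * 3.62 * 1.83 = 17.29 m/min

17.29


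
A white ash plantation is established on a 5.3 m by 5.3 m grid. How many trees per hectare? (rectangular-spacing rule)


Formula: TPH = 10000 m^2/ha / (spacing_x * spacing_y)
Area per tree = 5.3 m * 5.3 m = 28.09 m^2
TPH = 10000 / 28.09 = 356 trees/ha

356


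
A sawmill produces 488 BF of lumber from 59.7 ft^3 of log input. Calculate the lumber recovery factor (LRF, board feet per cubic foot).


Formula: LRF = Lumber Output (BF) / Log Input (ft^3)
LRF = 488 BF / 59.7 ft^3
LRF = 8.17 BF/ft^3

8.17


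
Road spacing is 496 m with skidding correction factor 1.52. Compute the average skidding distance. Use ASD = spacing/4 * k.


Formula: ASD = (spacing / 4) * correction
Uncorrected distance = spacing / 4 = 496 / 4 = 124 m
ASD = 124 * 1.52 = 188 m

188


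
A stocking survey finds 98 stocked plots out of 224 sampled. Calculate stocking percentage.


Formula: Stocking % = stocked plots / total plots * 100
Stocking = 98 / 224 * 100
Stocking = 0.4375 * 100 = 43.8%

43.8


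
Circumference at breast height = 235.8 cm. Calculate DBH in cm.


Formula: DBH = C / pi
DBH = 235.8 / pi
pi = 3.14159...
DBH = 75.1 cm

75.1


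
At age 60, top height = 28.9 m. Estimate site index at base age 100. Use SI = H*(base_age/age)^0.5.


Formula: SI = H_dom * (base_age / age)^0.5
Age ratio = 100 / 60 = 1.66667
sqrt(age_ratio) = 1.29099
SI = 28.9 * 1.29099 = 37.3 m

37.3


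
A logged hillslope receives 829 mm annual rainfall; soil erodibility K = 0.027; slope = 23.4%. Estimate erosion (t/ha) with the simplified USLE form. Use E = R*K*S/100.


Formula: E = R * K * S / 100  (simplified USLE)
R * K = 829 * 0.027 = 22.383
E = 22.383 * 23.4 / 100 = 5.24 t/ha

5.24


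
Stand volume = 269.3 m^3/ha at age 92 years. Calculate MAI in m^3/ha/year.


Formula: MAI = Total Volume / Stand Age
MAI = 269.3 m^3/ha / 92 years
MAI = 2.93 m^3/ha/year

2.93


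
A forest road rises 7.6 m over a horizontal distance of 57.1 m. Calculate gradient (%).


Formula: Gradient = rise / run * 100
Gradient = 7.6 / 57.1 * 100 = 13.3%

13.3


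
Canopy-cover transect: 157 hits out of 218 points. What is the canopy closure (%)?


Formula: Canopy closure = covered points / total points * 100
Closure = 157 / 218 * 100
Closure = 0.7202 * 100 = 72.0%

72.0


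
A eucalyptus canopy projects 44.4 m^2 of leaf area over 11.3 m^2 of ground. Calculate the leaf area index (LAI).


Formula: LAI = total leaf area / ground area  (dimensionless)
LAI = 44.4 m^2 / 11.3 m^2
LAI = 3.93

3.93


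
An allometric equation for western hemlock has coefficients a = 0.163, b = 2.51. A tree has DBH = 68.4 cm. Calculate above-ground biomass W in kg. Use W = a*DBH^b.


Formula: W = a * DBH^b  (allometric power law)
DBH^b = 68.4^2.51 = 40363.6857
W = 0.163 * 40363.6857 = 6579.3 kg

6579.3


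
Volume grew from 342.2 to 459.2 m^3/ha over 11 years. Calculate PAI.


Formula: PAI = (V_T2 - V_T1) / (T2 - T1)
Volume increment = 459.2 - 342.2 = 117.0 m^3/ha
PAI = 117.0 / 11 = 10.64 m^3/ha/year

10.64


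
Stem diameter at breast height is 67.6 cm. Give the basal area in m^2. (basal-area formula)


Formula: BA = pi * (DBH/2)^2 / 10000  (cm^2 to m^2)
Radius = DBH/2 = 67.6/2 = 33.8 cm
BA = pi * 33.8^2 / 10000
   = 3589.0811 cm^2 / 10000
   = 0.3589 m^2

0.3589


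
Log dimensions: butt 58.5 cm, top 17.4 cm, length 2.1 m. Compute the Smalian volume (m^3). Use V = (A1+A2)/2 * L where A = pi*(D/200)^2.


Smalian: V = (A1 + A2)/2 * L,  A = pi*(D/200)^2
A1 = pi*(58.5/200)^2 = 0.268783 m^2
A2 = pi*(17.4/200)^2 = 0.023779 m^2
V = (0.268783+0.023779)/2*2.1 = 0.3072 m^3

0.3072


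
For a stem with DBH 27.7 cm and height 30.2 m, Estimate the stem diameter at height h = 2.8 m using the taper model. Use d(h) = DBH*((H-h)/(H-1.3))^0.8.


Taper: d(h) = DBH * ((H - h) / (H - 1.3))^0.8
Numerator = H - h = 30.2 - 2.8 = 27.4 m
Denominator = H - 1.3 = 30.2 - 1.3 = 28.9 m
Ratio = 27.4 / 28.9 = 0.9481
d = 27.7 * 0.9481^0.8 = 26.5 cm

26.5


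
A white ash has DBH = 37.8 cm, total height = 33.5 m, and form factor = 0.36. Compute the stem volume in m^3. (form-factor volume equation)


Formula: V = pi * (DBH/200)^2 * H * ff
Radius = DBH/200 = 37.8/200 = 0.189 m
Radius^2 = 0.189^2 = 0.035721 m^2
V = pi * 0.035721 * 33.5 * 0.36
V = 1.353 m^3

1.353


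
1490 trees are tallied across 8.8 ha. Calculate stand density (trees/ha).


Formula: Stand Density = N_trees / Area_ha
Density = 1490 trees / 8.8 ha
Density = 169 trees/ha

169


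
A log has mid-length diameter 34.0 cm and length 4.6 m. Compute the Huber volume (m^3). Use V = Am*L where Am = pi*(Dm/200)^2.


Huber: V = Am * L,  Am = pi*(Dm/200)^2
Am = pi*(34.0/200)^2 = 0.090792 m^2
V = 0.090792*4.6 = 0.4176 m^3

0.4176


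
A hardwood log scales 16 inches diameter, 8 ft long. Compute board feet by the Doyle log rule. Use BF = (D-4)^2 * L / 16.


Doyle: BF = (D - 4)^2 * L / 16
Adjusted diameter = 16 - 4 = 12 in
(D-4)^2 = 12^2 = 144
BF = 144 * 8 / 16 = 72 BF

72


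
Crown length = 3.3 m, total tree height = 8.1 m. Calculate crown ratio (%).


Formula: Crown Ratio = (Crown Length / Total Height) * 100
CR = (3.3 m / 8.1 m) * 100
CR = 0.4074 * 100 = 40.7%

40.7


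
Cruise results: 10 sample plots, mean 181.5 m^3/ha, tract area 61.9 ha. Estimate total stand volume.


Formula: Total Volume = Mean Volume per ha * Total Area
Total Volume = 181.5 m^3/ha * 61.9 ha
Total Volume = 11235 m^3

11235


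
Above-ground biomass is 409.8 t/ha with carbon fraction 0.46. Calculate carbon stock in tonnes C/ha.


Formula: Carbon Stock = Biomass * Carbon Fraction
C = 409.8 t/ha * 0.46
C = 188.5 t C/ha

188.5


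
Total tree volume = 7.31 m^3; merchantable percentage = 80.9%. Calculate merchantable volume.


Formula: MV = V_total * (merchantable_pct / 100)
Merchantable fraction = 80.9% / 100 = 0.809
MV = 7.31 m^3 * 0.809 = 5.914 m^3

5.914


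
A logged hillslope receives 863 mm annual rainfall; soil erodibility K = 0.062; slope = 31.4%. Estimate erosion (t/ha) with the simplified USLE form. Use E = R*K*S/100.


Formula: E = R * K * S / 100  (simplified USLE)
R * K = 863 * 0.062 = 53.506
E = 53.506 * 31.4 / 100 = 16.8 t/ha

16.8


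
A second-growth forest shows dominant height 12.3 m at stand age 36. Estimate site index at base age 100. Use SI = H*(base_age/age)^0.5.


Formula: SI = H_dom * (base_age / age)^0.5
Age ratio = 100 / 36 = 2.77778
sqrt(age_ratio) = 1.66667
SI = 12.3 * 1.66667 = 20.5 m

20.5


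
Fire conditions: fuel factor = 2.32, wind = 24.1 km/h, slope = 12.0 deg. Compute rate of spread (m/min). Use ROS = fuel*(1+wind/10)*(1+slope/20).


Formula: ROS = fuel * (1 + wind/10) * (1 + slope/20)
Wind factor = 1 + 24.1/10 = 3.41
Slope factor = 1 + 12.0/20 = 1.6
ROS = 2.32 * 3.41 * 1.6 = 12.66 m/min

12.66


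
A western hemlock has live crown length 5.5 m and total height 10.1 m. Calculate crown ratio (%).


Formula: Crown Ratio = (Crown Length / Total Height) * 100
CR = (5.5 m / 10.1 m) * 100
CR = 0.5446 * 100 = 54.5%

54.5


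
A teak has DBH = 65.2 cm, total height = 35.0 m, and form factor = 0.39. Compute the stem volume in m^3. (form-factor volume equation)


Formula: V = pi * (DBH/200)^2 * H * ff
Radius = DBH/200 = 65.2/200 = 0.326 m
Radius^2 = 0.326^2 = 0.106276 m^2
V = pi * 0.106276 * 35.0 * 0.39
V = 4.557 m^3

4.557


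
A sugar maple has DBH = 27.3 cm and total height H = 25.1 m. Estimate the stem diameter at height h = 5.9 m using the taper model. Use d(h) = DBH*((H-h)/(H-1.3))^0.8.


Taper: d(h) = DBH * ((H - h) / (H - 1.3))^0.8
Numerator = H - h = 25.1 - 5.9 = 19.2 m
Denominator = H - 1.3 = 25.1 - 1.3 = 23.8 m
Ratio = 19.2 / 23.8 = 0.80672
d = 27.3 * 0.80672^0.8 = 23.0 cm

23.0


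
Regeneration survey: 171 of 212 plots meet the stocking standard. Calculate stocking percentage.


Formula: Stocking % = stocked plots / total plots * 100
Stocking = 171 / 212 * 100
Stocking = 0.8066 * 100 = 80.7%

80.7


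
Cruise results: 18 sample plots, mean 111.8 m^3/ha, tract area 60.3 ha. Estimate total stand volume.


Formula: Total Volume = Mean Volume per ha * Total Area
Total Volume = 111.8 m^3/ha * 60.3 ha
Total Volume = 6742 m^3

6742


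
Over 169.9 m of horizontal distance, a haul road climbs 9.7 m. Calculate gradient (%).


Formula: Gradient = rise / run * 100
Gradient = 9.7 / 169.9 * 100 = 5.7%

5.7


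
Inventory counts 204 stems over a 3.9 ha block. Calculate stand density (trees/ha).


Formula: Stand Density = N_trees / Area_ha
Density = 204 trees / 3.9 ha
Density = 52 trees/ha

52


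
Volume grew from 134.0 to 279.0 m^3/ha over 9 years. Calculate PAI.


Formula: PAI = (V_T2 - V_T1) / (T2 - T1)
Volume increment = 279.0 - 134.0 = 145.0 m^3/ha
PAI = 145.0 / 9 = 16.11 m^3/ha/year

16.11


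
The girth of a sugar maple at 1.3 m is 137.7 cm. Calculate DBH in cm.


Formula: DBH = C / pi
DBH = 137.7 / pi
pi = 3.14159...
DBH = 43.8 cm

43.8
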